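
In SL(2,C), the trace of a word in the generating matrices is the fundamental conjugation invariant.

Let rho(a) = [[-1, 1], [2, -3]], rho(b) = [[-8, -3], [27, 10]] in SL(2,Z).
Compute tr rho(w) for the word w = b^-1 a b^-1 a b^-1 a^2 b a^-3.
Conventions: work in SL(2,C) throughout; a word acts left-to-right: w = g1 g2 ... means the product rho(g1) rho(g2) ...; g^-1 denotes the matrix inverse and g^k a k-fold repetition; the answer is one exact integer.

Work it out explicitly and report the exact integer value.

rho(b^-1) = [[10, 3], [-27, -8]]
... * rho(a) = [[-1, 1], [2, -3]]  ->  [[-4, 1], [11, -3]]
... * rho(b^-1) = [[10, 3], [-27, -8]]  ->  [[-67, -20], [191, 57]]
... * rho(a) = [[-1, 1], [2, -3]]  ->  [[27, -7], [-77, 20]]
... * rho(b^-1) = [[10, 3], [-27, -8]]  ->  [[459, 137], [-1310, -391]]
... * rho(a) = [[-1, 1], [2, -3]]  ->  [[-185, 48], [528, -137]]
... * rho(a) = [[-1, 1], [2, -3]]  ->  [[281, -329], [-802, 939]]
... * rho(b) = [[-8, -3], [27, 10]]  ->  [[-11131, -4133], [31769, 11796]]
... * rho(a^-1) = [[-3, -1], [-2, -1]]  ->  [[41659, 15264], [-118899, -43565]]
... * rho(a^-1) = [[-3, -1], [-2, -1]]  ->  [[-155505, -56923], [443827, 162464]]
... * rho(a^-1) = [[-3, -1], [-2, -1]]  ->  [[580361, 212428], [-1656409, -606291]]
tr = 580361 + -606291 = -25930

-25930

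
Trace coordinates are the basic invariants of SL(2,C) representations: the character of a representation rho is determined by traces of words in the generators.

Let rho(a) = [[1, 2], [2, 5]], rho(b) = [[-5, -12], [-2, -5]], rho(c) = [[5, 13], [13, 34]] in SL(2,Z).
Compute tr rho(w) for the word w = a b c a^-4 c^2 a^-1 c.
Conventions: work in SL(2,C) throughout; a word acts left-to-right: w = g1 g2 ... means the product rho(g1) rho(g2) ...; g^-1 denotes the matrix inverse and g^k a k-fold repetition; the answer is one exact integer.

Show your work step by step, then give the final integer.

-20123701

rho(a) = [[1, 2], [2, 5]]
... * rho(b) = [[-5, -12], [-2, -5]]  ->  [[-9, -22], [-20, -49]]
... * rho(c) = [[5, 13], [13, 34]]  ->  [[-331, -865], [-737, -1926]]
... * rho(a^-1) = [[5, -2], [-2, 1]]  ->  [[75, -203], [167, -452]]
... * rho(a^-1) = [[5, -2], [-2, 1]]  ->  [[781, -353], [1739, -786]]
... * rho(a^-1) = [[5, -2], [-2, 1]]  ->  [[4611, -1915], [10267, -4264]]
... * rho(a^-1) = [[5, -2], [-2, 1]]  ->  [[26885, -11137], [59863, -24798]]
... * rho(c) = [[5, 13], [13, 34]]  ->  [[-10356, -29153], [-23059, -64913]]
... * rho(c) = [[5, 13], [13, 34]]  ->  [[-430769, -1125830], [-959164, -2506809]]
... * rho(a^-1) = [[5, -2], [-2, 1]]  ->  [[97815, -264292], [217798, -588481]]
... * rho(c) = [[5, 13], [13, 34]]  ->  [[-2946721, -7714333], [-6561263, -17176980]]
tr = -2946721 + -17176980 = -20123701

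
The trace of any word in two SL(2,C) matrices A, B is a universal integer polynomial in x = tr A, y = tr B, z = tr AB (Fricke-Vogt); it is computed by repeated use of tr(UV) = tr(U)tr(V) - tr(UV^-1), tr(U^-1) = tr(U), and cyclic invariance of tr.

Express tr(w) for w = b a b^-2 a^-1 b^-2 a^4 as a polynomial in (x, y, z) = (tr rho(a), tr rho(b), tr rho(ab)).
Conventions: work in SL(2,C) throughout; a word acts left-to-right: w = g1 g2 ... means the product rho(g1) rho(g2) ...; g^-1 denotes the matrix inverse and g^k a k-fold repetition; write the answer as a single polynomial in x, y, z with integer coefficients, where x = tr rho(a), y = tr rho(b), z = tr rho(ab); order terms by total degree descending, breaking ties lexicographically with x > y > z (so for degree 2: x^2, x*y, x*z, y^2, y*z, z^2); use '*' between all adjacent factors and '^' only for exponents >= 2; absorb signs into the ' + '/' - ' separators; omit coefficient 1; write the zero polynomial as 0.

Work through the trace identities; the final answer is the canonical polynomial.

trace(a^2) = trace(a) * trace(a) - trace(1)  (reduce the a square) = x^2 - 2
trace(a^3) = trace(a) * trace(a^2) - trace(a)  (reduce the a square) = x^3 - 3*x
trace(a^4) = trace(a) * trace(a^3) - trace(a^2)  (reduce the a square) = x^4 - 4*x^2 + 2
trace(a b a) = trace(a) * trace(b a) - trace(b)  (reduce the a square) = x*z - y
trace(a^2 b a) = trace(a) * trace(a b a) - trace(a b)  (reduce the a square) = x^2*z - x*y - z
trace(a^4 b) = trace(a) * trace(a^2 b a) - trace(a^2 b)  (reduce the a square) = x^3*z - x^2*y - 2*x*z + y
trace(b^-1 a^4) = trace(a^4) * trace(b) - trace(a^4 b)  (eliminate b^-1) = x^4*y - x^3*z - 3*x^2*y + 2*x*z + y
trace(a^4 b a) = trace(a) * trace(a b a^3) - trace(a b a^2)  (reduce the a square) = x^4*z - x^3*y - 3*x^2*z + 2*x*y + z
trace(b a b a) = trace(b a) * trace(b a) - trace(1)  (split on b) = z^2 - 2
trace(b a b) = trace(b) * trace(a b) - trace(a)  (reduce the b square) = y*z - x
trace(a b a b a) = trace(a) * trace(b a b a) - trace(b a b)  (reduce the a square) = x*z^2 - y*z - x
trace(a b a b a^2) = trace(a) * trace(a b a b a) - trace(a b a b)  (reduce the a square) = x^2*z^2 - x*y*z - x^2 - z^2 + 2
trace(a b a b a^3) = trace(a) * trace(a b a b a^2) - trace(a b a b a)  (reduce the a square) = x^3*z^2 - x^2*y*z - x^3 - 2*x*z^2 + y*z + 3*x
trace(a^4 b a b a) = trace(a) * trace(a b a b a^3) - trace(a b a b a^2)  (reduce the a square) = x^4*z^2 - x^3*y*z - x^4 - 3*x^2*z^2 + 2*x*y*z + 4*x^2 + z^2 - 2
trace(b a b a b a) = trace(a b a b) * trace(a b) - trace(b a)  (split on a) = z^3 - 3*z
trace(b a b a b) = trace(b) * trace(a b a b) - trace(a b a)  (reduce the b square) = y*z^2 - x*z - y
trace(b a b a b a^2) = trace(a) * trace(b a b a b a) - trace(b a b a b)  (reduce the a square) = x*z^3 - y*z^2 - 2*x*z + y
trace(b a b a b a^3) = trace(a) * trace(b a b a b a^2) - trace(b a b a b a)  (reduce the a square) = x^2*z^3 - x*y*z^2 - 2*x^2*z - z^3 + x*y + 3*z
trace(a^4 b a b a b) = trace(a) * trace(b a b a b a^3) - trace(b a b a b a^2)  (reduce the a square) = x^3*z^3 - x^2*y*z^2 - 2*x^3*z - 2*x*z^3 + x^2*y + y*z^2 + 5*x*z - y
trace(b^-1 a^4 b a b a) = trace(a^4 b a b a) * trace(b) - trace(a^4 b a b a b)  (eliminate b^-1) = x^4*y*z^2 - x^3*y^2*z - x^3*z^3 - x^4*y - 2*x^2*y*z^2 + 2*x^3*z + 2*x*y^2*z + 2*x*z^3 + 3*x^2*y - 5*x*z - y
trace(b^-1 a^4 b a b a^-1) = trace(b^-1 a^4 b a b) * trace(a) - trace(b^-1 a^4 b a b a)  (eliminate a^-1) = -x^4*y*z^2 + x^5*z + x^3*y^2*z + x^3*z^3 + 2*x^2*y*z^2 - 5*x^3*z - 2*x*y^2*z - 2*x*z^3 - x^2*y + 6*x*z + y
trace(a^-1 b^-2 a^4 b a b) = trace(b^-1 a^4 b a b a^-1) * trace(b) - trace(b^-1 a^4 b a b a^-1 b)  (eliminate b^-1) = -x^4*y^2*z^2 + x^5*y*z + x^3*y^3*z + x^3*y*z^3 + 2*x^2*y^2*z^2 - 5*x^3*y*z - 2*x*y^3*z - 2*x*y*z^3 - x^2*y^2 - x^2*z^2 + 7*x*y*z + x^2 + y^2 + z^2 - 2
trace(a^-1 b^-2 a^4 b a b^-1) = trace(a^-1 b^-2 a^4 b a) * trace(b) - trace(a^-1 b^-2 a^4 b a b)  (eliminate b^-1) = x^4*y^2*z^2 - x^5*y*z - x^3*y^3*z - x^3*y*z^3 + x^4*y^2 - 2*x^2*y^2*z^2 + 4*x^3*y*z + 2*x*y^3*z + 2*x*y*z^3 - 2*x^2*y^2 + x^2*z^2 - 5*x*y*z - x^2 - z^2 + 2
trace(b a b^-2 a^-1 b^-2 a^4) = trace(a^-1 b^-2 a^4 b a b^-1) * trace(b) - trace(a^-1 b^-2 a^4 b a)  (eliminate b^-1) = x^4*y^3*z^2 - x^5*y^2*z - x^3*y^4*z - x^3*y^2*z^3 + x^4*y^3 - 2*x^2*y^3*z^2 + 4*x^3*y^2*z + 2*x*y^4*z + 2*x*y^2*z^3 - x^4*y - 2*x^2*y^3 + x^2*y*z^2 + x^3*z - 5*x*y^2*z + 2*x^2*y - y*z^2 - 2*x*z + y

x^4*y^3*z^2 - x^5*y^2*z - x^3*y^4*z - x^3*y^2*z^3 + x^4*y^3 - 2*x^2*y^3*z^2 + 4*x^3*y^2*z + 2*x*y^4*z + 2*x*y^2*z^3 - x^4*y - 2*x^2*y^3 + x^2*y*z^2 + x^3*z - 5*x*y^2*z + 2*x^2*y - y*z^2 - 2*x*z + y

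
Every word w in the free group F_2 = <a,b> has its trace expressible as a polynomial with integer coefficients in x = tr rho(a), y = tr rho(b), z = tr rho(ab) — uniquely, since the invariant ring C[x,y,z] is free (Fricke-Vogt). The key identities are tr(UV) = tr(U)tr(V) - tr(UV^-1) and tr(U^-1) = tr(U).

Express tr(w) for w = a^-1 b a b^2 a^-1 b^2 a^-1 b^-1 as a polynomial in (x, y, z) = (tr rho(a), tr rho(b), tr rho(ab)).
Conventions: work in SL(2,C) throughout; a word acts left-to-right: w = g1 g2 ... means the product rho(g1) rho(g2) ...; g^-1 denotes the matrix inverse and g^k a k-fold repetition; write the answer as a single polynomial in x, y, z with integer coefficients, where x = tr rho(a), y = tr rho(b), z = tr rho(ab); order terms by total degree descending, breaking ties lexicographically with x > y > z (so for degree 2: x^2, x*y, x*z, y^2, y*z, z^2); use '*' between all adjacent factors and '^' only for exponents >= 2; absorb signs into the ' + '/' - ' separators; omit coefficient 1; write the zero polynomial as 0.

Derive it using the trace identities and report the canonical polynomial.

tr(b a b) = tr(b)*tr(a b) - tr(a) = y*z - x
tr(b a b^2) = tr(b)*tr(b a b) - tr(b a) = y^2*z - x*y - z
tr(b a b^3) = tr(b)*tr(b a b^2) - tr(b a b) = y^3*z - x*y^2 - 2*y*z + x
tr(a b a b) = tr(a b)*tr(a b) - tr(1) = z^2 - 2
tr(a b a) = tr(a)*tr(b a) - tr(b) = x*z - y
tr(b a b a b) = tr(b)*tr(a b a b) - tr(a b a) = y*z^2 - x*z - y
tr(b a b^3 a) = tr(b)*tr(b a b a b) - tr(b a b a) = y^2*z^2 - x*y*z - y^2 - z^2 + 2
tr(b a^-1 b a b^2) = tr(b a b^3)*tr(a) - tr(b a b^3 a) = x*y^3*z - x^2*y^2 - y^2*z^2 - x*y*z + x^2 + y^2 + z^2 - 2
tr(a^2) = tr(a)*tr(a) - tr(1) = x^2 - 2
tr(a b^2 a) = tr(b)*tr(a^2 b) - tr(a^2) = x*y*z - x^2 - y^2 + 2
tr(b a b^2 a b) = tr(b)*tr(a b^2 a b) - tr(a b^2 a) = y^2*z^2 - 2*x*y*z + x^2 - 2
tr(a b a b a b) = tr(a b)*tr(a b a b) - tr(a^-1 b^-1) = z^3 - 3*z
tr(a b a b a) = tr(a)*tr(b a b a) - tr(b a b) = x*z^2 - y*z - x
tr(b a b^2 a b a) = tr(b)*tr(a b a b a b) - tr(a b a b a) = y*z^3 - x*z^2 - 2*y*z + x
tr(b a^-1 b a b^2 a) = tr(b a b^2 a b)*tr(a) - tr(b a b^2 a b a) = x*y^2*z^2 - 2*x^2*y*z - y*z^3 + x^3 + x*z^2 + 2*y*z - 3*x
tr(a^-1 b a b^2 a^-1 b) = tr(b a^-1 b a b^2)*tr(a) - tr(b a^-1 b a b^2 a) = x^2*y^3*z - x^3*y^2 - 2*x*y^2*z^2 + x^2*y*z + y*z^3 + x*y^2 - 2*y*z + x
tr(b^3 a b^2) = tr(b)*tr(b a b^3) - tr(b a b^2) = y^4*z - x*y^3 - 3*y^2*z + 2*x*y + z
tr(a b^3 a) = tr(b)*tr(a^2 b^2) - tr(a^2 b) = x*y^2*z - x^2*y - y^3 - x*z + 3*y
tr(b^3 a b^2 a) = tr(b)*tr(a b^3 a b) - tr(a b^3 a) = y^3*z^2 - 2*x*y^2*z + x^2*y - y*z^2 + x*z - y
tr(b a b^2 a^-1 b^2) = tr(b^3 a b^2)*tr(a) - tr(b^3 a b^2 a) = x*y^4*z - x^2*y^3 - y^3*z^2 - x*y^2*z + x^2*y + y*z^2 + y
tr(b a b^4 a b) = tr(b)*tr(a b^2 a b^3) - tr(a b^2 a b^2) = y^4*z^2 - 2*x*y^3*z + x^2*y^2 - 2*y^2*z^2 + 3*x*y*z - x^2 - y^2 + 2
tr(b^2 a b a b a b) = tr(b)*tr(b a b a b a b) - tr(b a b a b a) = y^2*z^3 - x*y*z^2 - 2*y^2*z - z^3 + x*y + 3*z
tr(b a b^4 a b a) = tr(b)*tr(b^2 a b a b a b) - tr(b^2 a b a b a) = y^3*z^3 - x*y^2*z^2 - 2*y^3*z - 2*y*z^3 + x*y^2 + x*z^2 + 5*y*z - x
tr(b^2 a b a^-1 b a b^2) = tr(b a b^4 a b)*tr(a) - tr(b a b^4 a b a) = x*y^4*z^2 - 2*x^2*y^3*z - y^3*z^3 + x^3*y^2 - x*y^2*z^2 + 3*x^2*y*z + 2*y^3*z + 2*y*z^3 - x^3 - 2*x*y^2 - x*z^2 - 5*y*z + 3*x
tr(a^2 b a) = tr(a)*tr(b a^2) - tr(b a) = x^2*z - x*y - z
tr(a b a b^2 a) = tr(b)*tr(a^2 b a b) - tr(a^2 b a) = x*y*z^2 - x^2*z - y^2*z + z
tr(a b^2 a b^2 a b) = tr(b)*tr(a b a b^2 a b) - tr(a b a b^2 a) = y^2*z^3 - 2*x*y*z^2 + x^2*z - y^2*z + x*y - z
tr(a b^2 a b^2 a) = tr(a)*tr(b^2 a b^2 a) - tr(b^2 a b^2) = x*y^2*z^2 - 2*x^2*y*z - y^3*z + x^3 + x*y^2 + 2*y*z - 3*x
tr(b a b^2 a b^2 a b) = tr(b)*tr(a b^2 a b^2 a b) - tr(a b^2 a b^2 a) = y^3*z^3 - 3*x*y^2*z^2 + 3*x^2*y*z - x^3 - 3*y*z + 3*x
tr(a b a b a b a b) = tr(a b a b a b)*tr(a b) - tr(b a b a) = z^4 - 4*z^2 + 2
tr(a b a b a b a) = tr(a)*tr(b a b a b a) - tr(b a b a b) = x*z^3 - y*z^2 - 2*x*z + y
tr(a b a b a b^2 a b) = tr(b)*tr(a b a b a b a b) - tr(a b a b a b a) = y*z^4 - x*z^3 - 3*y*z^2 + 2*x*z + y
tr(a^2 b a b a) = tr(a)*tr(b a b a^2) - tr(b a b a) = x^2*z^2 - x*y*z - x^2 - z^2 + 2
tr(a b a b a b^2 a) = tr(b)*tr(a^2 b a b a b) - tr(a^2 b a b a) = x*y*z^3 - x^2*z^2 - y^2*z^2 - x*y*z + x^2 + y^2 + z^2 - 2
tr(b a b^2 a b^2 a b a) = tr(b)*tr(a b a b a b^2 a b) - tr(a b a b a b^2 a) = y^2*z^4 - 2*x*y*z^3 + x^2*z^2 - 2*y^2*z^2 + 3*x*y*z - x^2 - z^2 + 2
tr(b^2 a b a^-1 b a b^2 a) = tr(b a b^2 a b^2 a b)*tr(a) - tr(b a b^2 a b^2 a b a) = x*y^3*z^3 - 3*x^2*y^2*z^2 - y^2*z^4 + 3*x^3*y*z + 2*x*y*z^3 - x^4 - x^2*z^2 + 2*y^2*z^2 - 6*x*y*z + 4*x^2 + z^2 - 2
tr(a^-1 b a b^2 a^-1 b^2 a b) = tr(b^2 a b a^-1 b a b^2)*tr(a) - tr(b^2 a b a^-1 b a b^2 a) = x^2*y^4*z^2 - 2*x^3*y^3*z - 2*x*y^3*z^3 + x^4*y^2 + 2*x^2*y^2*z^2 + y^2*z^4 + 2*x*y^3*z - 2*x^2*y^2 - 2*y^2*z^2 + x*y*z - x^2 - z^2 + 2
tr(b^-1 a^-1 b a b^2 a^-1 b^2 a) = tr(a^-1 b a b^2 a^-1 b^2 a)*tr(b) - tr(a^-1 b a b^2 a^-1 b^2 a b) = -x^2*y^4*z^2 + 2*x^3*y^3*z + x*y^5*z + 2*x*y^3*z^3 - x^4*y^2 - x^2*y^4 - 2*x^2*y^2*z^2 - y^4*z^2 - y^2*z^4 - 3*x*y^3*z + 3*x^2*y^2 + 3*y^2*z^2 - x*y*z + x^2 + y^2 + z^2 - 2
tr(a^-1 b a b^2 a^-1 b^2 a^-1 b^-1) = tr(b^-1 a^-1 b a b^2 a^-1 b^2)*tr(a) - tr(b^-1 a^-1 b a b^2 a^-1 b^2 a) = x^2*y^4*z^2 - x^3*y^3*z - x*y^5*z - 2*x*y^3*z^3 + x^2*y^4 + y^4*z^2 + y^2*z^4 + x^3*y*z + 3*x*y^3*z + x*y*z^3 - 2*x^2*y^2 - 3*y^2*z^2 - x*y*z - y^2 - z^2 + 2

x^2*y^4*z^2 - x^3*y^3*z - x*y^5*z - 2*x*y^3*z^3 + x^2*y^4 + y^4*z^2 + y^2*z^4 + x^3*y*z + 3*x*y^3*z + x*y*z^3 - 2*x^2*y^2 - 3*y^2*z^2 - x*y*z - y^2 - z^2 + 2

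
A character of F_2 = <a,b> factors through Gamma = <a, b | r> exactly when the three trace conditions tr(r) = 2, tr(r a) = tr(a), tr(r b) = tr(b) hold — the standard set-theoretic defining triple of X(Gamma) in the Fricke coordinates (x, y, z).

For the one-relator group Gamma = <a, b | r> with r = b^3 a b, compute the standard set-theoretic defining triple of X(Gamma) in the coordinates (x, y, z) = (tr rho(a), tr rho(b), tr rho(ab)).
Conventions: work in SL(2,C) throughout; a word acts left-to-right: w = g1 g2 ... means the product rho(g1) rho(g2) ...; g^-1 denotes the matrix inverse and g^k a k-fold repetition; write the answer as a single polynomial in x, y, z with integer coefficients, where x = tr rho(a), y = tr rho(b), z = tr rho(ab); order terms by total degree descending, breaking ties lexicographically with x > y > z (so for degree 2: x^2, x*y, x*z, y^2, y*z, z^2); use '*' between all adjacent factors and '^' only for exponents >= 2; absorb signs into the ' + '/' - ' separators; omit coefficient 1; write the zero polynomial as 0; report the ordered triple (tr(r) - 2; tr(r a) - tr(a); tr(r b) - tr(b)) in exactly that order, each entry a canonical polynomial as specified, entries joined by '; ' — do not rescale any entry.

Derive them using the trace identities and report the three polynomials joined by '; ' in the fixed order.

tr(a b^2) = tr(b)*tr(a b) - tr(a) = y*z - x
use: tr(b a b^2) = tr(b)*tr(a b^2) - tr(a b) = y^2*z - x*y - z
tr(b^3 a b) = tr(b)*tr(b a b^2) - tr(b a b) = y^3*z - x*y^2 - 2*y*z + x
use: tr(a b a b) = tr(a b)*tr(a b) - tr(1) = z^2 - 2
apply: tr(a b a) = tr(a)*tr(b a) - tr(b) = x*z - y
tr(a b a b^2) = tr(b)*tr(a b a b) - tr(a b a) = y*z^2 - x*z - y
apply: tr(b^3 a b a) = tr(b)*tr(a b a b^2) - tr(a b a b) = y^2*z^2 - x*y*z - y^2 - z^2 + 2
use: tr(b^3 a b^2) = tr(b)*tr(b^2 a b^2) - tr(b^2 a b)   [square of b] = y^4*z - x*y^3 - 3*y^2*z + 2*x*y + z
assemble the triple (tr(r) - 2; tr(r a) - x; tr(r b) - y)

y^3*z - x*y^2 - 2*y*z + x - 2; y^2*z^2 - x*y*z - y^2 - z^2 - x + 2; y^4*z - x*y^3 - 3*y^2*z + 2*x*y - y + z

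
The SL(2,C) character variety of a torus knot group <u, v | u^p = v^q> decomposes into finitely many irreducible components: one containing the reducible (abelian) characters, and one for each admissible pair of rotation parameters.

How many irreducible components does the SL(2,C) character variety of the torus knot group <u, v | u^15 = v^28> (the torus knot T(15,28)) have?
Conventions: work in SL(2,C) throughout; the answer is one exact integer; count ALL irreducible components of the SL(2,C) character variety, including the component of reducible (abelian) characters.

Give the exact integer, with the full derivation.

190

Gamma = < u, v | u^15 = v^28 > (torus knot T(15,28)); the central element u^15 = v^28 acts as +I or -I in any irreducible SL(2,C) representation.
On an irreducible component, tr(u) is locked at 2*cos(pi*alpha/15) for some alpha in 1..14, and tr(v) at 2*cos(pi*beta/28) for some beta in 1..27.
The two central values (-1)^alpha I and (-1)^beta I must be the same matrix, so alpha and beta share a parity.
Enumerate parity-matched pairs: 7*14 odd-odd plus 7*13 even-even gives 189.
That is 189 components of irreducible characters, and with the reducible (abelian) component the total is 190.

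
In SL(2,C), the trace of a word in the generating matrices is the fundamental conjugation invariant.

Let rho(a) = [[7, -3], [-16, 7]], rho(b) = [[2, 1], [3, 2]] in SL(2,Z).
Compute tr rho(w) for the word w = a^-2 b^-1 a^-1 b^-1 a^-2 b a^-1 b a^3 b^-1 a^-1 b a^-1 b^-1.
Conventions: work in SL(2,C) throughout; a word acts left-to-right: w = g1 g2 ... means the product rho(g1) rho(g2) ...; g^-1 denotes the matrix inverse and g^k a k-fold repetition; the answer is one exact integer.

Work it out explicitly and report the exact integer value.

rho(a^-1) = [[7, 3], [16, 7]]
... * rho(a^-1) = [[7, 3], [16, 7]]  ->  [[97, 42], [224, 97]]
... * rho(b^-1) = [[2, -1], [-3, 2]]  ->  [[68, -13], [157, -30]]
... * rho(a^-1) = [[7, 3], [16, 7]]  ->  [[268, 113], [619, 261]]
... * rho(b^-1) = [[2, -1], [-3, 2]]  ->  [[197, -42], [455, -97]]
... * rho(a^-1) = [[7, 3], [16, 7]]  ->  [[707, 297], [1633, 686]]
... * rho(a^-1) = [[7, 3], [16, 7]]  ->  [[9701, 4200], [22407, 9701]]
... * rho(b) = [[2, 1], [3, 2]]  ->  [[32002, 18101], [73917, 41809]]
... * rho(a^-1) = [[7, 3], [16, 7]]  ->  [[513630, 222713], [1186363, 514414]]
... * rho(b) = [[2, 1], [3, 2]]  ->  [[1695399, 959056], [3915968, 2215191]]
... * rho(a) = [[7, -3], [-16, 7]]  ->  [[-3477103, 1627195], [-8031280, 3758433]]
... * rho(a) = [[7, -3], [-16, 7]]  ->  [[-50374841, 21821674], [-116353888, 50402871]]
... * rho(a) = [[7, -3], [-16, 7]]  ->  [[-701770671, 303876241], [-1620923152, 701881761]]
... * rho(b^-1) = [[2, -1], [-3, 2]]  ->  [[-2315170065, 1309523153], [-5347491587, 3024686674]]
... * rho(a^-1) = [[7, 3], [16, 7]]  ->  [[4746179993, 2221151876], [10962545675, 5130331957]]
... * rho(b) = [[2, 1], [3, 2]]  ->  [[16155815614, 9188483745], [37316087221, 21223209589]]
... * rho(a^-1) = [[7, 3], [16, 7]]  ->  [[260106449218, 112786833057], [600783963971, 260510728786]]
... * rho(b^-1) = [[2, -1], [-3, 2]]  ->  [[181852399265, -34532783104], [420035741584, -79762506399]]
tr = 181852399265 + -79762506399 = 102089892866

102089892866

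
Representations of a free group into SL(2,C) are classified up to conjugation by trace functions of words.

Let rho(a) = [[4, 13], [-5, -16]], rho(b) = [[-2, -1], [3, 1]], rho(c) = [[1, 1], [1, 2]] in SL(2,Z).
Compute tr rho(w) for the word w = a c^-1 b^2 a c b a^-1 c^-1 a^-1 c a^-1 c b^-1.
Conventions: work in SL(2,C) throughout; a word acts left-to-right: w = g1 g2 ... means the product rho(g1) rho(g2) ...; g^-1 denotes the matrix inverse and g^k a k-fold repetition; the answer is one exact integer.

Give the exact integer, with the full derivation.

rho(a) = [[4, 13], [-5, -16]]
... * rho(c^-1) = [[2, -1], [-1, 1]]  ->  [[-5, 9], [6, -11]]
... * rho(b) = [[-2, -1], [3, 1]]  ->  [[37, 14], [-45, -17]]
... * rho(b) = [[-2, -1], [3, 1]]  ->  [[-32, -23], [39, 28]]
... * rho(a) = [[4, 13], [-5, -16]]  ->  [[-13, -48], [16, 59]]
... * rho(c) = [[1, 1], [1, 2]]  ->  [[-61, -109], [75, 134]]
... * rho(b) = [[-2, -1], [3, 1]]  ->  [[-205, -48], [252, 59]]
... * rho(a^-1) = [[-16, -13], [5, 4]]  ->  [[3040, 2473], [-3737, -3040]]
... * rho(c^-1) = [[2, -1], [-1, 1]]  ->  [[3607, -567], [-4434, 697]]
... * rho(a^-1) = [[-16, -13], [5, 4]]  ->  [[-60547, -49159], [74429, 60430]]
... * rho(c) = [[1, 1], [1, 2]]  ->  [[-109706, -158865], [134859, 195289]]
... * rho(a^-1) = [[-16, -13], [5, 4]]  ->  [[960971, 790718], [-1181299, -972011]]
... * rho(c) = [[1, 1], [1, 2]]  ->  [[1751689, 2542407], [-2153310, -3125321]]
... * rho(b^-1) = [[1, 1], [-3, -2]]  ->  [[-5875532, -3333125], [7222653, 4097332]]
tr = -5875532 + 4097332 = -1778200

-1778200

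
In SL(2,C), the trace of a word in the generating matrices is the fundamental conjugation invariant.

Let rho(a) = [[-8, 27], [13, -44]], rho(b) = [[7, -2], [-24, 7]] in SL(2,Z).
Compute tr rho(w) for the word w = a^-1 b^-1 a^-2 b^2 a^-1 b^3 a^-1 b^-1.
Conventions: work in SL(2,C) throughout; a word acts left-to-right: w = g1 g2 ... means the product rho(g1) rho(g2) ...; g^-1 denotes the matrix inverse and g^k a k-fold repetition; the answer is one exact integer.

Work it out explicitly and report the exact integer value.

rho(a^-1) = [[-44, -27], [-13, -8]]
... * rho(b^-1) = [[7, 2], [24, 7]]  ->  [[-956, -277], [-283, -82]]
... * rho(a^-1) = [[-44, -27], [-13, -8]]  ->  [[45665, 28028], [13518, 8297]]
... * rho(a^-1) = [[-44, -27], [-13, -8]]  ->  [[-2373624, -1457179], [-702653, -431362]]
... * rho(b) = [[7, -2], [-24, 7]]  ->  [[18356928, -5453005], [5434117, -1614228]]
... * rho(b) = [[7, -2], [-24, 7]]  ->  [[259370616, -74884891], [76780291, -22167830]]
... * rho(a^-1) = [[-44, -27], [-13, -8]]  ->  [[-10438803521, -6403927504], [-3090151014, -1895725217]]
... * rho(b) = [[7, -2], [-24, 7]]  ->  [[80622635449, -23949885486], [23866348110, -7089774491]]
... * rho(b) = [[7, -2], [-24, 7]]  ->  [[1139155699807, -328894469300], [337219024554, -97361117657]]
... * rho(b) = [[7, -2], [-24, 7]]  ->  [[15867557161849, -4580572684714], [4697199995646, -1355965872707]]
... * rho(a^-1) = [[-44, -27], [-13, -8]]  ->  [[-638625070220074, -391779461892211], [-189049243463233, -115976672900786]]
... * rho(b^-1) = [[7, 2], [24, 7]]  ->  [[-13873082576953582, -4019706373685625], [-4106784853861495, -1189935197231968]]
tr = -13873082576953582 + -1189935197231968 = -15063017774185550

-15063017774185550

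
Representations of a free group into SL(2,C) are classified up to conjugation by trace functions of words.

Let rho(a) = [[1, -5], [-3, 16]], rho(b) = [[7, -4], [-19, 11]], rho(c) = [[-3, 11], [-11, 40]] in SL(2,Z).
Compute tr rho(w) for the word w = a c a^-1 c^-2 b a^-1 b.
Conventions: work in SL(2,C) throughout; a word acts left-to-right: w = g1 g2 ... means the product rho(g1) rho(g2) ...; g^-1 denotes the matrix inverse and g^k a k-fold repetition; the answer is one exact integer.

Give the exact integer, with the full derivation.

220807214

rho(a) = [[1, -5], [-3, 16]]
... * rho(c) = [[-3, 11], [-11, 40]]  ->  [[52, -189], [-167, 607]]
... * rho(a^-1) = [[16, 5], [3, 1]]  ->  [[265, 71], [-851, -228]]
... * rho(c^-1) = [[40, -11], [11, -3]]  ->  [[11381, -3128], [-36548, 10045]]
... * rho(c^-1) = [[40, -11], [11, -3]]  ->  [[420832, -115807], [-1351425, 371893]]
... * rho(b) = [[7, -4], [-19, 11]]  ->  [[5146157, -2957205], [-16525942, 9496523]]
... * rho(a^-1) = [[16, 5], [3, 1]]  ->  [[73466897, 22773580], [-235925503, -73133187]]
... * rho(b) = [[7, -4], [-19, 11]]  ->  [[81570259, -43358208], [-261947968, 139236955]]
tr = 81570259 + 139236955 = 220807214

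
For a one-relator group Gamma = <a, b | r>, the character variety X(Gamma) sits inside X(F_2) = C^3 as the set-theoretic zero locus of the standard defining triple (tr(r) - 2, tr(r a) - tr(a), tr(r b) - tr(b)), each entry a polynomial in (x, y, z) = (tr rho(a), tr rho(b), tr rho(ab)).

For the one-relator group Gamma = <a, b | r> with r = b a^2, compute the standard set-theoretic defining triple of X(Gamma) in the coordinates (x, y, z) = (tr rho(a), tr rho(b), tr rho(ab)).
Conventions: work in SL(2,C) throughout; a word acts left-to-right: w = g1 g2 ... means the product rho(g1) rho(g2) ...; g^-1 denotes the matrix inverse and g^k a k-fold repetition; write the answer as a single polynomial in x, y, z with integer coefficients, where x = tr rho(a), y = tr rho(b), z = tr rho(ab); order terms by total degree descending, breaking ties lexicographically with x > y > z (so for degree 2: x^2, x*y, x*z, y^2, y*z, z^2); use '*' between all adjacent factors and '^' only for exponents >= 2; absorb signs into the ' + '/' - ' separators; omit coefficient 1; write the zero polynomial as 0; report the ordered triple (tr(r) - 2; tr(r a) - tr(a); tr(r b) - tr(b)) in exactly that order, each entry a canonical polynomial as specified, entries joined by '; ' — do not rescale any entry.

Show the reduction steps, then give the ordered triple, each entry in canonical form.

x*z - y - 2; x^2*z - x*y - x - z; x*y*z - x^2 - y^2 - y + 2

trace(b a^2) = trace(a) * trace(b a) - trace(b)   [square of a] = x*z - y
trace(b a^3) = trace(a) * trace(a b a) - trace(a b)   [square of a] = x^2*z - x*y - z
trace(b^2 a) = trace(b) * trace(a b) - trace(a) = y*z - x
trace(b^2) = trace(b) * trace(b) - trace(1) = y^2 - 2
trace(b a^2 b) = trace(a) * trace(b^2 a) - trace(b^2) = x*y*z - x^2 - y^2 + 2
assemble the triple (trace(r) - 2; trace(r a) - x; trace(r b) - y)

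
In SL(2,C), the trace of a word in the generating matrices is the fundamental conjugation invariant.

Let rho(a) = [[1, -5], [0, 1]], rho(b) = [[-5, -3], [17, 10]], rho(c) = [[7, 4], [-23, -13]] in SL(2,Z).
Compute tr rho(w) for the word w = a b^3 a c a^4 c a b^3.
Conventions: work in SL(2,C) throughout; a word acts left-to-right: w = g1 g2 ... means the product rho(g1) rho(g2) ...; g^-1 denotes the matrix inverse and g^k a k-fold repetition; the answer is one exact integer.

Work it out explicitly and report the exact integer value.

rho(a) = [[1, -5], [0, 1]]
... * rho(b) = [[-5, -3], [17, 10]]  ->  [[-90, -53], [17, 10]]
... * rho(b) = [[-5, -3], [17, 10]]  ->  [[-451, -260], [85, 49]]
... * rho(b) = [[-5, -3], [17, 10]]  ->  [[-2165, -1247], [408, 235]]
... * rho(a) = [[1, -5], [0, 1]]  ->  [[-2165, 9578], [408, -1805]]
... * rho(c) = [[7, 4], [-23, -13]]  ->  [[-235449, -133174], [44371, 25097]]
... * rho(a) = [[1, -5], [0, 1]]  ->  [[-235449, 1044071], [44371, -196758]]
... * rho(a) = [[1, -5], [0, 1]]  ->  [[-235449, 2221316], [44371, -418613]]
... * rho(a) = [[1, -5], [0, 1]]  ->  [[-235449, 3398561], [44371, -640468]]
... * rho(a) = [[1, -5], [0, 1]]  ->  [[-235449, 4575806], [44371, -862323]]
... * rho(c) = [[7, 4], [-23, -13]]  ->  [[-106891681, -60427274], [20144026, 11387683]]
... * rho(a) = [[1, -5], [0, 1]]  ->  [[-106891681, 474031131], [20144026, -89332447]]
... * rho(b) = [[-5, -3], [17, 10]]  ->  [[8592987632, 5060986353], [-1619371729, -953756548]]
... * rho(b) = [[-5, -3], [17, 10]]  ->  [[43071829841, 24830900634], [-8117002671, -4679450293]]
... * rho(b) = [[-5, -3], [17, 10]]  ->  [[206766161573, 119093516817], [-38965641626, -22443494917]]
tr = 206766161573 + -22443494917 = 184322666656

184322666656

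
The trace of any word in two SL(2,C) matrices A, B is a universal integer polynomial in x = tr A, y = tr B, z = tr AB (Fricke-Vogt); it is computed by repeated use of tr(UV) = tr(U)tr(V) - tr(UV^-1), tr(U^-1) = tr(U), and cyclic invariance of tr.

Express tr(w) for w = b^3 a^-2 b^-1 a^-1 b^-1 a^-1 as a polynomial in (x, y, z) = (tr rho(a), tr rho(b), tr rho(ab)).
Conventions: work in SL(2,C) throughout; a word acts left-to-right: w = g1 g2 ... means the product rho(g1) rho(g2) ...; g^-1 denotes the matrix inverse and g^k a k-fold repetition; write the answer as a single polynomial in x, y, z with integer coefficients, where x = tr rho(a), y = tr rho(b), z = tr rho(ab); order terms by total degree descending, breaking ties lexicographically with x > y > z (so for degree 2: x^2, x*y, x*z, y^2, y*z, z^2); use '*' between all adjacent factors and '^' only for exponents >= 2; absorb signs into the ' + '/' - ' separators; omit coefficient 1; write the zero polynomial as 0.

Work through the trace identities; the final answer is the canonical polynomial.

tr(a^-1 b) = tr(b)*tr(a) - tr(b a) = x*y - z
tr(b a^-2) = tr(a^-1 b)*tr(a) - tr(a^-1 b a) = x^2*y - x*z - y
tr(a b^2) = tr(b)*tr(a b) - tr(a) = y*z - x
tr(a^2 b) = tr(a)*tr(b a) - tr(b) = x*z - y
tr(a^2) = tr(a)*tr(a) - tr(1) = x^2 - 2
tr(a^2 b^2) = tr(b)*tr(a^2 b) - tr(a^2) = x*y*z - x^2 - y^2 + 2
tr(a b^3 a) = tr(b)*tr(a^2 b^2) - tr(a^2 b) = x*y^2*z - x^2*y - y^3 - x*z + 3*y
tr(a b a b) = tr(a b)*tr(a b) - tr(1) = z^2 - 2
tr(b a b a b) = tr(b)*tr(a b a b) - tr(a b a) = y*z^2 - x*z - y
tr(a b^3 a b) = tr(b)*tr(b a b a b) - tr(b a b a) = y^2*z^2 - x*y*z - y^2 - z^2 + 2
tr(b^-1 a b^3 a) = tr(a b^3 a)*tr(b) - tr(a b^3 a b) = x*y^3*z - x^2*y^2 - y^4 - y^2*z^2 + 4*y^2 + z^2 - 2
tr(b^-1 a b^3 a^-1) = tr(b^-1 a b^3)*tr(a) - tr(b^-1 a b^3 a) = -x*y^3*z + x^2*y^2 + y^4 + y^2*z^2 + x*y*z - x^2 - 4*y^2 - z^2 + 2
tr(b^2) = tr(b)*tr(b) - tr(1) = y^2 - 2
tr(b^3) = tr(b)*tr(b^2) - tr(b) = y^3 - 3*y
tr(b^-2 a b^3 a^-1) = tr(b^-1 a b^3 a^-1)*tr(b) - tr(b^-1 a b^3 a^-1 b) = -x*y^4*z + x^2*y^3 + y^5 + y^3*z^2 + x*y^2*z - x^2*y - 5*y^3 - y*z^2 + 5*y
tr(b^3 a^-2 b^-2 a) = tr(b^-2 a b^3 a^-1)*tr(a) - tr(b^-2 a b^3) = -x^2*y^4*z + x^3*y^3 + x*y^5 + x*y^3*z^2 + x^2*y^2*z - x^3*y - 5*x*y^3 - x*y*z^2 + 5*x*y - z
tr(b^-1 a^-1 b^3 a^-2 b^-1) = tr(b^3 a^-2 b^-2)*tr(a) - tr(b^3 a^-2 b^-2 a) = x^2*y^4*z - x^3*y^3 - x*y^5 - x*y^3*z^2 - x^2*y^2*z + 2*x^3*y + 5*x*y^3 + x*y*z^2 - x^2*z - 6*x*y + z
tr(b^2 a b^-1 a) = tr(a b^2 a)*tr(b) - tr(a b^2 a b) = x*y^2*z - x^2*y - y^3 - y*z^2 + x*z + 3*y
tr(a b^-1 a^-1 b^2) = tr(b^2 a b^-1)*tr(a) - tr(b^2 a b^-1 a) = -x*y^2*z + x^2*y + y^3 + y*z^2 - 3*y
tr(a b^3) = tr(b)*tr(b a b) - tr(b a) = y^2*z - x*y - z
tr(a b^3 a^2) = tr(a)*tr(a b^3 a) - tr(a b^3) = x^2*y^2*z - x^3*y - x*y^3 - x^2*z - y^2*z + 4*x*y + z
tr(b a b^3) = tr(b)*tr(b^2 a b) - tr(b^2 a) = y^3*z - x*y^2 - 2*y*z + x
tr(a b^3 a^2 b) = tr(a)*tr(b a b^3 a) - tr(b a b^3) = x*y^2*z^2 - x^2*y*z - y^3*z - x*z^2 + 2*y*z + x
tr(b^3 a^2 b^-1 a) = tr(a b^3 a^2)*tr(b) - tr(a b^3 a^2 b) = x^2*y^3*z - x^3*y^2 - x*y^4 - x*y^2*z^2 + 4*x*y^2 + x*z^2 - y*z - x
tr(a b^-1 a^-1 b^3 a) = tr(b^3 a^2 b^-1)*tr(a) - tr(b^3 a^2 b^-1 a) = -x^2*y^3*z + x^3*y^2 + x*y^4 + x*y^2*z^2 + x^2*y*z - x^3 - 5*x*y^2 - x*z^2 + y*z + 3*x
tr(b^3 a b a b) = tr(b)*tr(b^2 a b a b) - tr(b^2 a b a) = y^3*z^2 - x*y^2*z - y^3 - 2*y*z^2 + x*z + 3*y
tr(a b a b a b) = tr(a b)*tr(a b a b) - tr(a^-1 b^-1) = z^3 - 3*z
tr(a b a b a) = tr(a)*tr(b a b a) - tr(b a b) = x*z^2 - y*z - x
tr(a b a b a b^2) = tr(b)*tr(a b a b a b) - tr(a b a b a) = y*z^3 - x*z^2 - 2*y*z + x
tr(b^3 a b a b a) = tr(b)*tr(a b a b a b^2) - tr(a b a b a b) = y^2*z^3 - x*y*z^2 - 2*y^2*z - z^3 + x*y + 3*z
tr(a^-1 b^3 a b a b) = tr(b^3 a b a b)*tr(a) - tr(b^3 a b a b a) = x*y^3*z^2 - x^2*y^2*z - y^2*z^3 - x*y^3 - x*y*z^2 + x^2*z + 2*y^2*z + z^3 + 2*x*y - 3*z
tr(a b^-1 a^-1 b^3 a b) = tr(a^-1 b^3 a b a)*tr(b) - tr(a^-1 b^3 a b a b) = -x*y^3*z^2 + x^2*y^2*z + y^4*z + y^2*z^3 + x*y*z^2 - x^2*z - 4*y^2*z - z^3 - x*y + 3*z
tr(b^-1 a b^-1 a^-1 b^3 a) = tr(a b^-1 a^-1 b^3 a)*tr(b) - tr(a b^-1 a^-1 b^3 a b) = -x^2*y^4*z + x^3*y^3 + x*y^5 + 2*x*y^3*z^2 - y^4*z - y^2*z^3 - x^3*y - 5*x*y^3 - 2*x*y*z^2 + x^2*z + 5*y^2*z + z^3 + 4*x*y - 3*z
tr(b^-1 a b^-1 a^-1 b^3 a^-1) = tr(b^-1 a b^-1 a^-1 b^3)*tr(a) - tr(b^-1 a b^-1 a^-1 b^3 a) = x^2*y^4*z - x^3*y^3 - x*y^5 - 2*x*y^3*z^2 - x^2*y^2*z + y^4*z + y^2*z^3 + 2*x^3*y + 6*x*y^3 + 3*x*y*z^2 - x^2*z - 5*y^2*z - z^3 - 7*x*y + 3*z
tr(b^-1 a^-1 b^3 a^-2 b^-1 a) = tr(b^-1 a b^-1 a^-1 b^3 a^-1)*tr(a) - tr(b^-1 a b^-1 a^-1 b^3) = x^3*y^4*z - x^4*y^3 - x^2*y^5 - 2*x^2*y^3*z^2 - x^3*y^2*z + x*y^4*z + x*y^2*z^3 + 2*x^4*y + 6*x^2*y^3 + 3*x^2*y*z^2 - x^3*z - 4*x*y^2*z - x*z^3 - 8*x^2*y - y^3 - y*z^2 + 3*x*z + 3*y
tr(b^3 a^-2 b^-1 a^-1 b^-1 a^-1) = tr(b^-1 a^-1 b^3 a^-2 b^-1)*tr(a) - tr(b^-1 a^-1 b^3 a^-2 b^-1 a) = x^2*y^3*z^2 - x*y^4*z - x*y^2*z^3 - x^2*y^3 - 2*x^2*y*z^2 + 4*x*y^2*z + x*z^3 + 2*x^2*y + y^3 + y*z^2 - 2*x*z - 3*y

x^2*y^3*z^2 - x*y^4*z - x*y^2*z^3 - x^2*y^3 - 2*x^2*y*z^2 + 4*x*y^2*z + x*z^3 + 2*x^2*y + y^3 + y*z^2 - 2*x*z - 3*y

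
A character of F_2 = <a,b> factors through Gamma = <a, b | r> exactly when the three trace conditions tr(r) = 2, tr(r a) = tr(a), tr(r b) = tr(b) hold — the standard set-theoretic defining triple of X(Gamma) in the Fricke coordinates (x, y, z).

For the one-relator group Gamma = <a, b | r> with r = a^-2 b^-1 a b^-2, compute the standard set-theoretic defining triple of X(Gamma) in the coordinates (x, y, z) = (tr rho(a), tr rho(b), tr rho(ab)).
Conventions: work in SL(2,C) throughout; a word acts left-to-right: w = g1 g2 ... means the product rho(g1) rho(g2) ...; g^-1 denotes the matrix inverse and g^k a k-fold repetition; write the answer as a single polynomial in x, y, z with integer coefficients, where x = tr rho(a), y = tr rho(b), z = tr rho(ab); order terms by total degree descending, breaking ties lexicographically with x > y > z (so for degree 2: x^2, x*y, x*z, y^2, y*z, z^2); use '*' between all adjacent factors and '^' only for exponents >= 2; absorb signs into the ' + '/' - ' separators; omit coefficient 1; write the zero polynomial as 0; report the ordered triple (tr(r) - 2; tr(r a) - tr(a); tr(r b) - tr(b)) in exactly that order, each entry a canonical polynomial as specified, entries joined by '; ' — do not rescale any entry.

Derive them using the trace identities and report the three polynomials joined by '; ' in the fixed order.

x^2*y^2*z - x^3*y - x*y^3 - x*y*z^2 + y^2*z + 3*x*y - z - 2; x*y^2*z - x^2*y - y*z^2 - x + y; x^2*y*z - x^3 - x*y^2 - x*z^2 + y*z + 3*x - y

trace(b^-1) = trace(b) = y
trace(b^-2) = trace(b^-1) * trace(b) - trace(1) = y^2 - 2
so trace(b a b) = trace(b) * trace(a b) - trace(a) = y*z - x
trace(b a b a) = trace(a b) * trace(a b) - trace(1) = z^2 - 2
reduce: trace(a^-1 b a b) = trace(b a b) * trace(a) - trace(b a b a) = x*y*z - x^2 - z^2 + 2
trace(b^-1 a^-1 b a) = trace(a^-1 b a) * trace(b) - trace(a^-1 b a b) = -x*y*z + x^2 + y^2 + z^2 - 2
trace(a b^-2 a^-1 b) = trace(b^-1 a^-1 b a) * trace(b) - trace(b^-1 a^-1 b a b) = -x*y^2*z + x^2*y + y^3 + y*z^2 - 3*y
so trace(a^-1 b^-1 a b^-2) = trace(a b^-2 a^-1) * trace(b) - trace(a b^-2 a^-1 b) = x*y^2*z - x^2*y - y*z^2 + y
trace(b^-1 a) = trace(a) * trace(b) - trace(a b) = x*y - z
so trace(b^-2 a) = trace(b^-1 a) * trace(b) - trace(b^-1 a b) = x*y^2 - y*z - x
trace(b^-1 a b^-2) = trace(b^-2 a) * trace(b) - trace(b^-2 a b) = x*y^3 - y^2*z - 2*x*y + z
so trace(a^-2 b^-1 a b^-2) = trace(a^-1 b^-1 a b^-2) * trace(a) - trace(a^-1 b^-1 a b^-2 a) = x^2*y^2*z - x^3*y - x*y^3 - x*y*z^2 + y^2*z + 3*x*y - z
so trace(a^-2 b^-1 a b^-1) = trace(b^-1 a b^-1 a^-1) * trace(a) - trace(b^-1 a b^-1)   [inverse elimination on a] = x^2*y*z - x^3 - x*y^2 - x*z^2 + y*z + 3*x
assemble the triple (trace(r) - 2; trace(r a) - x; trace(r b) - y)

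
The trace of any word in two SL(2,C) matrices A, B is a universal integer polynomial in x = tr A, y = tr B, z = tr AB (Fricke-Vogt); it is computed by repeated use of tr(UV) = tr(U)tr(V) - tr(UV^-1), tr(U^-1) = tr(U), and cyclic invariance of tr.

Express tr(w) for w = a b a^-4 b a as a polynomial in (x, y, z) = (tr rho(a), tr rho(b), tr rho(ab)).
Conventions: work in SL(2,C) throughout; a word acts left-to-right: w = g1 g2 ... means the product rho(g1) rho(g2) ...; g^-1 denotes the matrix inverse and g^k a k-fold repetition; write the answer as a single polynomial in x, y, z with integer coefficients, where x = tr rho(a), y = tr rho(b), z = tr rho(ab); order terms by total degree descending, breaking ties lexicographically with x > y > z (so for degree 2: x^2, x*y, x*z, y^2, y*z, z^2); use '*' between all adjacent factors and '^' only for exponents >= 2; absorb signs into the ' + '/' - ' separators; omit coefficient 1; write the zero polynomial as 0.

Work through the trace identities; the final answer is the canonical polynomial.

x^5*y*z - x^6 - x^4*y^2 - x^4*z^2 - 2*x^3*y*z + 6*x^4 + 3*x^2*y^2 + 2*x^2*z^2 - x*y*z - 9*x^2 - y^2 + 2

apply: tr(b^2 a) = tr(b) * tr(a b) - tr(a) = y*z - x
use: tr(b^2) = tr(b) * tr(b) - tr(1) = y^2 - 2
apply: tr(b a^2 b) = tr(a) * tr(b^2 a) - tr(b^2) = x*y*z - x^2 - y^2 + 2
apply: tr(b a b a) = tr(a b) * tr(a b) - tr(1)   [split at repeated a] = z^2 - 2
tr(b a^2 b a) = tr(a) * tr(b a b a) - tr(b a b) = x*z^2 - y*z - x
tr(b a^2 b a^-1) = tr(b a^2 b) * tr(a) - tr(b a^2 b a) = x^2*y*z - x^3 - x*y^2 - x*z^2 + y*z + 3*x
apply: tr(a^-2 b a^2 b) = tr(b a^2 b a^-1) * tr(a) - tr(b a^2 b) = x^3*y*z - x^4 - x^2*y^2 - x^2*z^2 + 4*x^2 + y^2 - 2
tr(a^-1 b a^2 b a^-2) = tr(a^-2 b a^2 b) * tr(a) - tr(a^-2 b a^2 b a) = x^4*y*z - x^5 - x^3*y^2 - x^3*z^2 - x^2*y*z + 5*x^3 + 2*x*y^2 + x*z^2 - y*z - 5*x
use: tr(a b a^-4 b a) = tr(a^-1 b a^2 b a^-2) * tr(a) - tr(a^-1 b a^2 b a^-1) = x^5*y*z - x^6 - x^4*y^2 - x^4*z^2 - 2*x^3*y*z + 6*x^4 + 3*x^2*y^2 + 2*x^2*z^2 - x*y*z - 9*x^2 - y^2 + 2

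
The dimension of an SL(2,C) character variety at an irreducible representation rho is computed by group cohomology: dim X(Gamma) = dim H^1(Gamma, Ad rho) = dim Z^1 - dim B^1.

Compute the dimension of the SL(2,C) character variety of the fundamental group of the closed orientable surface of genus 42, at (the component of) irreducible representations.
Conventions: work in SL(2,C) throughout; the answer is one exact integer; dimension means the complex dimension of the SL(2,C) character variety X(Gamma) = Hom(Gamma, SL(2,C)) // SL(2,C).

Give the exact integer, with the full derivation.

Gamma = pi_1(Sigma_42) = < a_1, b_1, ..., a_42, b_42 | prod [a_i, b_i] > has 2g = 84 generators and 1 relator.
Unconstrained cocycle data is one sl_2 vector per generator (252 dimensions), cut by the relator condition d_2(z) = 0.
H^2 = coker(d_2) is dual to H^0 = 0 at irreducible rho (Poincare duality), so d_2 is onto: dim Z^1 = 249.
Coboundaries contribute dim B^1 = 3 (injective at irreducible rho).
Hence dim X = 249 - 3 = 246.

246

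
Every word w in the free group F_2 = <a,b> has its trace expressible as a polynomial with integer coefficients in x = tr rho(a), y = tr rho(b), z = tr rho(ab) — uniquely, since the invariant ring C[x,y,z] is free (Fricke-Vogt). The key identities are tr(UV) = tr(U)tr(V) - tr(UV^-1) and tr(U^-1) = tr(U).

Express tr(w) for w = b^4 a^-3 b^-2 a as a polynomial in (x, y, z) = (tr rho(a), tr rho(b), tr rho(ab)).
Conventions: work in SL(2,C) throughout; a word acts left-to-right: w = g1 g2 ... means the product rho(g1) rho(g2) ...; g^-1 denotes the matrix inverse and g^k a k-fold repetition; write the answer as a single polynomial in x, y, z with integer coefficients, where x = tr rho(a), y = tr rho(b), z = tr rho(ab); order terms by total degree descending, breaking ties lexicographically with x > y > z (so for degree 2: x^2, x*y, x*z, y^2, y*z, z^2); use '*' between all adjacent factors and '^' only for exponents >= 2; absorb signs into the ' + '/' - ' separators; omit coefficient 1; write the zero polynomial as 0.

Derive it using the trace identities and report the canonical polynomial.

-x^3*y^5*z + x^4*y^4 + x^2*y^6 + x^2*y^4*z^2 + 2*x^3*y^3*z + x*y^5*z - 2*x^4*y^2 - 7*x^2*y^4 - 2*x^2*y^2*z^2 - y^6 - y^4*z^2 - 2*x*y^3*z + 11*x^2*y^2 + 6*y^4 + 2*y^2*z^2 - x*y*z - x^2 - 9*y^2 + 2

reduce: tr(b^2) = tr(b) tr(b) - tr(1) = y^2 - 2
tr(b^3) = tr(b) tr(b^2) - tr(b) = y^3 - 3*y
tr(b^4) = tr(b) tr(b^3) - tr(b^2) = y^4 - 4*y^2 + 2
so tr(a b^2) = tr(b) tr(a b) - tr(a) = y*z - x
tr(b a b^2) = tr(b) tr(a b^2) - tr(a b) = y^2*z - x*y - z
tr(b^4 a) = tr(b) tr(b a b^2) - tr(b a b) = y^3*z - x*y^2 - 2*y*z + x
so tr(b^4 a^-1) = tr(b^4) tr(a) - tr(b^4 a) = x*y^4 - y^3*z - 3*x*y^2 + 2*y*z + x
so tr(b a b^4) = tr(b) tr(b^2 a b^2) - tr(b^2 a b) = y^4*z - x*y^3 - 3*y^2*z + 2*x*y + z
so tr(a b a b) = tr(b a) tr(b a) - tr(1) = z^2 - 2
so tr(a b a) = tr(a) tr(b a) - tr(b) = x*z - y
tr(b a b a b) = tr(b) tr(a b a b) - tr(a b a) = y*z^2 - x*z - y
tr(b a b a b^2) = tr(b) tr(b a b a b) - tr(b a b a) = y^2*z^2 - x*y*z - y^2 - z^2 + 2
reduce: tr(b a b^4 a) = tr(b) tr(b a b a b^2) - tr(b a b a b) = y^3*z^2 - x*y^2*z - y^3 - 2*y*z^2 + x*z + 3*y
tr(a^-1 b a b^4) = tr(b a b^4) tr(a) - tr(b a b^4 a) = x*y^4*z - x^2*y^3 - y^3*z^2 - 2*x*y^2*z + 2*x^2*y + y^3 + 2*y*z^2 - 3*y
so tr(a b^4 a^-2 b) = tr(a^-1 b a b^4) tr(a) - tr(a^-1 b a b^4 a) = x^2*y^4*z - x^3*y^3 - x*y^3*z^2 - 2*x^2*y^2*z - y^4*z + 2*x^3*y + 2*x*y^3 + 2*x*y*z^2 + 3*y^2*z - 5*x*y - z
tr(a b^4 a^-2 b^-1) = tr(a b^4 a^-2) tr(b) - tr(a b^4 a^-2 b) = -x^2*y^4*z + x^3*y^3 + x*y^5 + x*y^3*z^2 + 2*x^2*y^2*z - 2*x^3*y - 5*x*y^3 - 2*x*y*z^2 - y^2*z + 6*x*y + z
tr(b^-2 a b^4 a^-2) = tr(a b^4 a^-2 b^-1) tr(b) - tr(a b^4 a^-2) = -x^2*y^5*z + x^3*y^4 + x*y^6 + x*y^4*z^2 + 2*x^2*y^3*z - 2*x^3*y^2 - 6*x*y^4 - 2*x*y^2*z^2 + 9*x*y^2 - y*z - x
tr(b^-1 a b^4 a^-1) = tr(a b^4 a^-1) tr(b) - tr(a b^4 a^-1 b) = -x*y^4*z + x^2*y^3 + y^5 + y^3*z^2 + 2*x*y^2*z - 2*x^2*y - 5*y^3 - 2*y*z^2 + 5*y
so tr(b^-2 a b^4 a^-1) = tr(b^-1 a b^4 a^-1) tr(b) - tr(b^-1 a b^4 a^-1 b) = -x*y^5*z + x^2*y^4 + y^6 + y^4*z^2 + 2*x*y^3*z - 2*x^2*y^2 - 6*y^4 - 2*y^2*z^2 + 9*y^2 - 2
reduce: tr(b^4 a^-3 b^-2 a) = tr(b^-2 a b^4 a^-2) tr(a) - tr(b^-2 a b^4 a^-1) = -x^3*y^5*z + x^4*y^4 + x^2*y^6 + x^2*y^4*z^2 + 2*x^3*y^3*z + x*y^5*z - 2*x^4*y^2 - 7*x^2*y^4 - 2*x^2*y^2*z^2 - y^6 - y^4*z^2 - 2*x*y^3*z + 11*x^2*y^2 + 6*y^4 + 2*y^2*z^2 - x*y*z - x^2 - 9*y^2 + 2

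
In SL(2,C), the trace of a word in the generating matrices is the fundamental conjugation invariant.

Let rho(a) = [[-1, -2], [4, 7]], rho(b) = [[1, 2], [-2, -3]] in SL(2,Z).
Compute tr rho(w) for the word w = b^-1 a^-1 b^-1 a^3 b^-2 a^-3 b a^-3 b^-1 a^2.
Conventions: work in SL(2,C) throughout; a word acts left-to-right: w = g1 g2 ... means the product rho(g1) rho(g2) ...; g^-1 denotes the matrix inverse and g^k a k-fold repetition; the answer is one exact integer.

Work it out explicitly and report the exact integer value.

rho(b^-1) = [[-3, -2], [2, 1]]
... * rho(a^-1) = [[7, 2], [-4, -1]]  ->  [[-13, -4], [10, 3]]
... * rho(b^-1) = [[-3, -2], [2, 1]]  ->  [[31, 22], [-24, -17]]
... * rho(a) = [[-1, -2], [4, 7]]  ->  [[57, 92], [-44, -71]]
... * rho(a) = [[-1, -2], [4, 7]]  ->  [[311, 530], [-240, -409]]
... * rho(a) = [[-1, -2], [4, 7]]  ->  [[1809, 3088], [-1396, -2383]]
... * rho(b^-1) = [[-3, -2], [2, 1]]  ->  [[749, -530], [-578, 409]]
... * rho(b^-1) = [[-3, -2], [2, 1]]  ->  [[-3307, -2028], [2552, 1565]]
... * rho(a^-1) = [[7, 2], [-4, -1]]  ->  [[-15037, -4586], [11604, 3539]]
... * rho(a^-1) = [[7, 2], [-4, -1]]  ->  [[-86915, -25488], [67072, 19669]]
... * rho(a^-1) = [[7, 2], [-4, -1]]  ->  [[-506453, -148342], [390828, 114475]]
... * rho(b) = [[1, 2], [-2, -3]]  ->  [[-209769, -567880], [161878, 438231]]
... * rho(a^-1) = [[7, 2], [-4, -1]]  ->  [[803137, 148342], [-619778, -114475]]
... * rho(a^-1) = [[7, 2], [-4, -1]]  ->  [[5028591, 1457932], [-3880546, -1125081]]
... * rho(a^-1) = [[7, 2], [-4, -1]]  ->  [[29368409, 8599250], [-22663498, -6636011]]
... * rho(b^-1) = [[-3, -2], [2, 1]]  ->  [[-70906727, -50137568], [54718472, 38690985]]
... * rho(a) = [[-1, -2], [4, 7]]  ->  [[-129643545, -209149522], [100045468, 161399951]]
... * rho(a) = [[-1, -2], [4, 7]]  ->  [[-706954543, -1204759564], [545554336, 929708721]]
tr = -706954543 + 929708721 = 222754178

222754178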